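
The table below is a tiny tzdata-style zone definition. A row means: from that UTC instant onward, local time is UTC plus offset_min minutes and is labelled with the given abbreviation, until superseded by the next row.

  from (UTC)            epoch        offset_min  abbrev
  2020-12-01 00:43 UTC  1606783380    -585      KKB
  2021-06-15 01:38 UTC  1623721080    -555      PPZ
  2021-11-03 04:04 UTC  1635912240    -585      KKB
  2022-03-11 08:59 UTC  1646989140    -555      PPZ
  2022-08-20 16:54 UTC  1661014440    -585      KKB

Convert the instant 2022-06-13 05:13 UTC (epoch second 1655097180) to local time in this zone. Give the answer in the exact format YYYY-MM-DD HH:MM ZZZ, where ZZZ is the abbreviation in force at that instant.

Query: 2022-06-13 05:13 UTC
Rule 4/5 (PPZ, -09:15): 2022-03-11 08:59 UTC ≤ query < 2022-08-20 16:54 UTC
5·60 + 13 - 555 = -242 min
-242 = -1·1440 + 1198; 1198 = 19·60 + 58 → 19:58, 2022-06-13 - 1 day = 2022-06-12
→ 2022-06-12 19:58 PPZ

2022-06-12 19:58 PPZ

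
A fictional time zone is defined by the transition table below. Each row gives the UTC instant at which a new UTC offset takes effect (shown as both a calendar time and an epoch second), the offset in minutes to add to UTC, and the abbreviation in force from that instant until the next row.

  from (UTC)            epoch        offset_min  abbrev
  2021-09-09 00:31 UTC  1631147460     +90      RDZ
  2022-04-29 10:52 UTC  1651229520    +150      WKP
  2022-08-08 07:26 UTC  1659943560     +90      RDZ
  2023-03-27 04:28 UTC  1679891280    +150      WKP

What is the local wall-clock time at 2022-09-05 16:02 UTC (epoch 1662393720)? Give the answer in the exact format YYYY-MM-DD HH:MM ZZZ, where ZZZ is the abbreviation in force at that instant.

Query: 2022-09-05 16:02 UTC
Rule 3/4 (RDZ, +01:30): 2022-08-08 07:26 UTC ≤ query < 2023-03-27 04:28 UTC
16·60 + 2 + 90 = 1052 min
1052 = 0·1440 + 1052; 1052 = 17·60 + 32 → 17:32, same day
→ 2022-09-05 17:32 RDZ

2022-09-05 17:32 RDZ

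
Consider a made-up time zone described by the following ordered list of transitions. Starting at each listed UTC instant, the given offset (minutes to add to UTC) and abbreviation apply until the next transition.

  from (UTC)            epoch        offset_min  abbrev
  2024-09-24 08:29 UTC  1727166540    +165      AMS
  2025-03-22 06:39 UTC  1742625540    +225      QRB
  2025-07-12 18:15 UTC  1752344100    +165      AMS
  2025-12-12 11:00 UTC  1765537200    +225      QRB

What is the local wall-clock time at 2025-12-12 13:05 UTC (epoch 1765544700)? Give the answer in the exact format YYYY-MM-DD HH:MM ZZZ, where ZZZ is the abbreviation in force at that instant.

Query: 2025-12-12 13:05 UTC
Rule 4/4 (QRB, +03:45): 2025-12-12 11:00 UTC ≤ query < +∞
13·60 + 5 + 225 = 1010 min
1010 = 0·1440 + 1010; 1010 = 16·60 + 50 → 16:50, same day
→ 2025-12-12 16:50 QRB

2025-12-12 16:50 QRB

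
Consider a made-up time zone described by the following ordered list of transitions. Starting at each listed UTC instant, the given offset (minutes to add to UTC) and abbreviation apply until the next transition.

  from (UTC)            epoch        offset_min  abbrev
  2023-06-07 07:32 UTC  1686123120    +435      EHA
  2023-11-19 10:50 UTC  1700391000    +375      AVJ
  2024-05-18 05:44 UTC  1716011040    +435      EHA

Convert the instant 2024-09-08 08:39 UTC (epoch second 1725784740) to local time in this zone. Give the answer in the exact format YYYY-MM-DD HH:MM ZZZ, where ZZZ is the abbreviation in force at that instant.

Query: 2024-09-08 08:39 UTC
Rule 3/3 (EHA, +07:15): 2024-05-18 05:44 UTC ≤ query < +∞
8·60 + 39 + 435 = 954 min
954 = 0·1440 + 954; 954 = 15·60 + 54 → 15:54, same day
→ 2024-09-08 15:54 EHA

2024-09-08 15:54 EHA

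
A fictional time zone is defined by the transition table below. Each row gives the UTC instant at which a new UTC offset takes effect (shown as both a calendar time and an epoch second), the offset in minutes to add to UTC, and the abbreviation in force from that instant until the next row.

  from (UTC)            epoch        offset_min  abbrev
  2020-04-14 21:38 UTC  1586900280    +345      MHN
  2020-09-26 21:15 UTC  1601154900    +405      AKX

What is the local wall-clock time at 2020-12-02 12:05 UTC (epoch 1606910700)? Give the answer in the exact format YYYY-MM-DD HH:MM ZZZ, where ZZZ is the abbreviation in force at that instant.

2020-12-02 18:50 AKX

Query: 2020-12-02 12:05 UTC
Rule 2/2 (AKX, +06:45): 2020-09-26 21:15 UTC ≤ query < +∞
12·60 + 5 + 405 = 1130 min
1130 = 0·1440 + 1130; 1130 = 18·60 + 50 → 18:50, same day
→ 2020-12-02 18:50 AKX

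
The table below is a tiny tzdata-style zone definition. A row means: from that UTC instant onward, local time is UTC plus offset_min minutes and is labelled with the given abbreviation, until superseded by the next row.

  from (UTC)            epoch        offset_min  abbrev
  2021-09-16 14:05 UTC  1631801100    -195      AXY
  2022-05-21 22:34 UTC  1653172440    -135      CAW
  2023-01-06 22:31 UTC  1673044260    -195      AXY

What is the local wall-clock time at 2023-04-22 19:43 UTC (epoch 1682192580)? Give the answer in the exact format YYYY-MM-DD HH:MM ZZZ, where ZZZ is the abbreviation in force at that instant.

Query: 2023-04-22 19:43 UTC
Rule 3/3 (AXY, -03:15): 2023-01-06 22:31 UTC ≤ query < +∞
19·60 + 43 - 195 = 988 min
988 = 0·1440 + 988; 988 = 16·60 + 28 → 16:28, same day
→ 2023-04-22 16:28 AXY

2023-04-22 16:28 AXY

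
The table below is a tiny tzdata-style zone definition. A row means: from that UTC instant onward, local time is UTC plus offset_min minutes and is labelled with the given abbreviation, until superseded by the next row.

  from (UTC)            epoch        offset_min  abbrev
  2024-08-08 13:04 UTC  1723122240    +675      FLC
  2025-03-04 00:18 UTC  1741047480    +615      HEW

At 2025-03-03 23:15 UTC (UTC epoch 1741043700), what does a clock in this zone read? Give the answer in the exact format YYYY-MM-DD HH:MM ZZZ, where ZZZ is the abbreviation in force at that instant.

2025-03-04 10:30 FLC

Query: 2025-03-03 23:15 UTC
Rule 1/2 (FLC, +11:15): 2024-08-08 13:04 UTC ≤ query < 2025-03-04 00:18 UTC
23·60 + 15 + 675 = 2070 min
2070 = 1·1440 + 630; 630 = 10·60 + 30 → 10:30, 2025-03-03 + 1 day = 2025-03-04
→ 2025-03-04 10:30 FLC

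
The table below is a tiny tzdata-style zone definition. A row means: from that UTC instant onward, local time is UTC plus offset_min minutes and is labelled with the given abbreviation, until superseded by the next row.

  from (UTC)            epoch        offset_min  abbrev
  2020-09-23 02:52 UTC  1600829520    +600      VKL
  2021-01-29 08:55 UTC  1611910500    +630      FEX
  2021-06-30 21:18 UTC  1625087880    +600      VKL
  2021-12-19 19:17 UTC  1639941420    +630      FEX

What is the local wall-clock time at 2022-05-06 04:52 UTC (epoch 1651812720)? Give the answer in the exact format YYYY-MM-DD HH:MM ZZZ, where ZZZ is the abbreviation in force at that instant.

2022-05-06 15:22 FEX

Query: 2022-05-06 04:52 UTC
Rule 4/4 (FEX, +10:30): 2021-12-19 19:17 UTC ≤ query < +∞
4·60 + 52 + 630 = 922 min
922 = 0·1440 + 922; 922 = 15·60 + 22 → 15:22, same day
→ 2022-05-06 15:22 FEX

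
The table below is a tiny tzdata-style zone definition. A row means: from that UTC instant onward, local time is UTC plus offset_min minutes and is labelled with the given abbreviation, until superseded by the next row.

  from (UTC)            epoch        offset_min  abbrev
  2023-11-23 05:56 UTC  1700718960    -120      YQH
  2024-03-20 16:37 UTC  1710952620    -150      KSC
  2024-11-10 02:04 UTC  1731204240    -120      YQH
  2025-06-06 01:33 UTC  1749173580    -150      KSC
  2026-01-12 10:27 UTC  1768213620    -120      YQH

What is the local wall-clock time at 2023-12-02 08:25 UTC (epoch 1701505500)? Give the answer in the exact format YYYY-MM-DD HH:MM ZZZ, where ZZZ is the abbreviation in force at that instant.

2023-12-02 06:25 YQH

Query: 2023-12-02 08:25 UTC
Rule 1/5 (YQH, -02:00): 2023-11-23 05:56 UTC ≤ query < 2024-03-20 16:37 UTC
8·60 + 25 - 120 = 385 min
385 = 0·1440 + 385; 385 = 6·60 + 25 → 06:25, same day
→ 2023-12-02 06:25 YQH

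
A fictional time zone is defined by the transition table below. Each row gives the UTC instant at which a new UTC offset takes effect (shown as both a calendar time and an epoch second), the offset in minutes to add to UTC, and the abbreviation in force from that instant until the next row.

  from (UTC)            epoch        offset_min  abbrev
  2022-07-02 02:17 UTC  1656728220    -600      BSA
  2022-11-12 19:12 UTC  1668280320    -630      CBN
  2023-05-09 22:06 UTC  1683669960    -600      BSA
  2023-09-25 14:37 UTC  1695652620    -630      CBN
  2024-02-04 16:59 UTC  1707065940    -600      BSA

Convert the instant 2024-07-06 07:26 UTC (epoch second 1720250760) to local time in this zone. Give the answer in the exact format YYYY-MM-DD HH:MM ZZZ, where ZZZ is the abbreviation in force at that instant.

2024-07-05 21:26 BSA

Query: 2024-07-06 07:26 UTC
Rule 5/5 (BSA, -10:00): 2024-02-04 16:59 UTC ≤ query < +∞
7·60 + 26 - 600 = -154 min
-154 = -1·1440 + 1286; 1286 = 21·60 + 26 → 21:26, 2024-07-06 - 1 day = 2024-07-05
→ 2024-07-05 21:26 BSA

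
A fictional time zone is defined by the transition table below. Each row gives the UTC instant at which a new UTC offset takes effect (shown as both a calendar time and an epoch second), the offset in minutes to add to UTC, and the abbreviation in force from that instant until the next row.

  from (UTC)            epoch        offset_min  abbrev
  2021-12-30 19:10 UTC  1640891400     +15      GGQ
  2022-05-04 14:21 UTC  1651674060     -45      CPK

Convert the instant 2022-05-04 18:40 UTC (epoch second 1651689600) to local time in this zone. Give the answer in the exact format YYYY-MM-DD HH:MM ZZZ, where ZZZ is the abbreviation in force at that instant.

2022-05-04 17:55 CPK

Query: 2022-05-04 18:40 UTC
Rule 2/2 (CPK, -00:45): 2022-05-04 14:21 UTC ≤ query < +∞
18·60 + 40 - 45 = 1075 min
1075 = 0·1440 + 1075; 1075 = 17·60 + 55 → 17:55, same day
→ 2022-05-04 17:55 CPK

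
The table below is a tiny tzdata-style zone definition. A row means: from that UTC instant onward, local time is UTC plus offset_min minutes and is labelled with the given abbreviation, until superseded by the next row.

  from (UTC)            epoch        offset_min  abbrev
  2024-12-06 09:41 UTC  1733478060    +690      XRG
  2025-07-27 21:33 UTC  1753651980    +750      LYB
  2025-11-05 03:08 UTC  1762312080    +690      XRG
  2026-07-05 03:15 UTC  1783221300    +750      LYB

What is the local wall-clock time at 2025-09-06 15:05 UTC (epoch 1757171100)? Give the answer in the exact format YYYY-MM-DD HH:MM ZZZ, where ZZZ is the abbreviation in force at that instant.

2025-09-07 03:35 LYB

Query: 2025-09-06 15:05 UTC
Rule 2/4 (LYB, +12:30): 2025-07-27 21:33 UTC ≤ query < 2025-11-05 03:08 UTC
15·60 + 5 + 750 = 1655 min
1655 = 1·1440 + 215; 215 = 3·60 + 35 → 03:35, 2025-09-06 + 1 day = 2025-09-07
→ 2025-09-07 03:35 LYB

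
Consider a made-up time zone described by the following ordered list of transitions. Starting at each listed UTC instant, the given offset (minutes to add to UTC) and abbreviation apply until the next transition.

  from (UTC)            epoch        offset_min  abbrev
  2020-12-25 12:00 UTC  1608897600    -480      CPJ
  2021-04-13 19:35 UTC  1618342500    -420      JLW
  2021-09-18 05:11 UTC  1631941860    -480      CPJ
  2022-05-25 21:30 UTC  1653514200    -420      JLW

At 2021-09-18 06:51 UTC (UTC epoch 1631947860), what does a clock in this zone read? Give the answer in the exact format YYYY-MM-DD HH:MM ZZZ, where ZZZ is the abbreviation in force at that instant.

2021-09-17 22:51 CPJ

Query: 2021-09-18 06:51 UTC
Rule 3/4 (CPJ, -08:00): 2021-09-18 05:11 UTC ≤ query < 2022-05-25 21:30 UTC
6·60 + 51 - 480 = -69 min
-69 = -1·1440 + 1371; 1371 = 22·60 + 51 → 22:51, 2021-09-18 - 1 day = 2021-09-17
→ 2021-09-17 22:51 CPJ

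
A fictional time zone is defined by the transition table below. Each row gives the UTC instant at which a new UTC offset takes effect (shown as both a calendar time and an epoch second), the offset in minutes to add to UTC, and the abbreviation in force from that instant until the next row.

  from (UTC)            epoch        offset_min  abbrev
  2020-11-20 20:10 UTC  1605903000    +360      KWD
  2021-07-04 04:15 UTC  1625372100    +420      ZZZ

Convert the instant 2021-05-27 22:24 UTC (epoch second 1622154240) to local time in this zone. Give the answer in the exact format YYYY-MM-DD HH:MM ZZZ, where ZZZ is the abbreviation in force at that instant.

Query: 2021-05-27 22:24 UTC
Rule 1/2 (KWD, +06:00): 2020-11-20 20:10 UTC ≤ query < 2021-07-04 04:15 UTC
22·60 + 24 + 360 = 1704 min
1704 = 1·1440 + 264; 264 = 4·60 + 24 → 04:24, 2021-05-27 + 1 day = 2021-05-28
→ 2021-05-28 04:24 KWD

2021-05-28 04:24 KWD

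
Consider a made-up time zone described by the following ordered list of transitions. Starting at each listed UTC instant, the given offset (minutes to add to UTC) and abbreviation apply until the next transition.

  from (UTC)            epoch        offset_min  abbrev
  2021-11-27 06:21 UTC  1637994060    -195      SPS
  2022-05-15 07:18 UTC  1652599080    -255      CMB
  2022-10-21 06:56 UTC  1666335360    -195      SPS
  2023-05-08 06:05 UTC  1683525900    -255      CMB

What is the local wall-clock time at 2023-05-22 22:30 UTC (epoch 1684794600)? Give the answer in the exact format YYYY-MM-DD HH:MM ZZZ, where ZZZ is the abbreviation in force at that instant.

Query: 2023-05-22 22:30 UTC
Rule 4/4 (CMB, -04:15): 2023-05-08 06:05 UTC ≤ query < +∞
22·60 + 30 - 255 = 1095 min
1095 = 0·1440 + 1095; 1095 = 18·60 + 15 → 18:15, same day
→ 2023-05-22 18:15 CMB

2023-05-22 18:15 CMB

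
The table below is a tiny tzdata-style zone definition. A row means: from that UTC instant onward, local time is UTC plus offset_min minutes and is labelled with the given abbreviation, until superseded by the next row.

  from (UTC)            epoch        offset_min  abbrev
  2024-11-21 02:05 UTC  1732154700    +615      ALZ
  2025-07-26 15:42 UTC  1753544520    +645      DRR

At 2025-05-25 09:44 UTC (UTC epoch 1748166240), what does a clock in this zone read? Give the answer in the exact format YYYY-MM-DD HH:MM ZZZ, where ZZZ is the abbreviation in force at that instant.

Query: 2025-05-25 09:44 UTC
Rule 1/2 (ALZ, +10:15): 2024-11-21 02:05 UTC ≤ query < 2025-07-26 15:42 UTC
9·60 + 44 + 615 = 1199 min
1199 = 0·1440 + 1199; 1199 = 19·60 + 59 → 19:59, same day
→ 2025-05-25 19:59 ALZ

2025-05-25 19:59 ALZ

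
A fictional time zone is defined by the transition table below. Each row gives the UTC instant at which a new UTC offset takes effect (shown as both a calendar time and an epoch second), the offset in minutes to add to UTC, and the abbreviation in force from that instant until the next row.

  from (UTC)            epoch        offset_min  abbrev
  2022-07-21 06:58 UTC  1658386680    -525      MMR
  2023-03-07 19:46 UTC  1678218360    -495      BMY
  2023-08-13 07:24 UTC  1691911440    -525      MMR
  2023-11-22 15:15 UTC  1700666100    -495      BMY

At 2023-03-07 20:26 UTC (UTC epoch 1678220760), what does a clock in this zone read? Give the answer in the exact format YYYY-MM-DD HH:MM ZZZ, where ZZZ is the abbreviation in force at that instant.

2023-03-07 12:11 BMY

Query: 2023-03-07 20:26 UTC
Rule 2/4 (BMY, -08:15): 2023-03-07 19:46 UTC ≤ query < 2023-08-13 07:24 UTC
20·60 + 26 - 495 = 731 min
731 = 0·1440 + 731; 731 = 12·60 + 11 → 12:11, same day
→ 2023-03-07 12:11 BMY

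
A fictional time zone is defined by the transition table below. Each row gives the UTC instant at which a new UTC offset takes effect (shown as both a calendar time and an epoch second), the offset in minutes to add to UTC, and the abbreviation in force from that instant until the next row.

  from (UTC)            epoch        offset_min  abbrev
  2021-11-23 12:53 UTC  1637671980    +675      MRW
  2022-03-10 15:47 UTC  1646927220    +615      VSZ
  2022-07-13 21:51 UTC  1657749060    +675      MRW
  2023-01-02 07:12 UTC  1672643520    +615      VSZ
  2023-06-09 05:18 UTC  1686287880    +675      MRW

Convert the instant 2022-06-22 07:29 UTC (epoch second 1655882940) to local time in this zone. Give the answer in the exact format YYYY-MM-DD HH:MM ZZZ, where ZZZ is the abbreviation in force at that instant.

2022-06-22 17:44 VSZ

Query: 2022-06-22 07:29 UTC
Rule 2/5 (VSZ, +10:15): 2022-03-10 15:47 UTC ≤ query < 2022-07-13 21:51 UTC
7·60 + 29 + 615 = 1064 min
1064 = 0·1440 + 1064; 1064 = 17·60 + 44 → 17:44, same day
→ 2022-06-22 17:44 VSZ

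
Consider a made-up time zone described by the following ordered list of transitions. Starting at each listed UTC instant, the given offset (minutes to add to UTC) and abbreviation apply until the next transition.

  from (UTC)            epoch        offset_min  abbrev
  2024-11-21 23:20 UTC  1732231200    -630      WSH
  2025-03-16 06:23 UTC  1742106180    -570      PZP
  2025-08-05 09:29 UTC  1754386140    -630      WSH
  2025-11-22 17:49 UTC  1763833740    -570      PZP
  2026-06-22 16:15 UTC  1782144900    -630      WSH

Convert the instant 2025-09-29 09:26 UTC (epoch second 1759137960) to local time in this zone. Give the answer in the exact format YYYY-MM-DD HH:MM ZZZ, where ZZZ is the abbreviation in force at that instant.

Query: 2025-09-29 09:26 UTC
Rule 3/5 (WSH, -10:30): 2025-08-05 09:29 UTC ≤ query < 2025-11-22 17:49 UTC
9·60 + 26 - 630 = -64 min
-64 = -1·1440 + 1376; 1376 = 22·60 + 56 → 22:56, 2025-09-29 - 1 day = 2025-09-28
→ 2025-09-28 22:56 WSH

2025-09-28 22:56 WSH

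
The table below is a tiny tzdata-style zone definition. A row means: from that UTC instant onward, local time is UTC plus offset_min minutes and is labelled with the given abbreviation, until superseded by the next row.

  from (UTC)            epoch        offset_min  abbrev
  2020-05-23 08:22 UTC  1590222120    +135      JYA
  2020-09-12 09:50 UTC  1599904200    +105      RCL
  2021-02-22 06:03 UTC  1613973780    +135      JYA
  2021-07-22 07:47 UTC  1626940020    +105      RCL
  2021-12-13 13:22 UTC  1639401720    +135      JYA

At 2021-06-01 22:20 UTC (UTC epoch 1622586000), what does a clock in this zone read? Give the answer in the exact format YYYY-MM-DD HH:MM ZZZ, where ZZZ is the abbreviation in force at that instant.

2021-06-02 00:35 JYA

Query: 2021-06-01 22:20 UTC
Rule 3/5 (JYA, +02:15): 2021-02-22 06:03 UTC ≤ query < 2021-07-22 07:47 UTC
22·60 + 20 + 135 = 1475 min
1475 = 1·1440 + 35; 35 = 0·60 + 35 → 00:35, 2021-06-01 + 1 day = 2021-06-02
→ 2021-06-02 00:35 JYA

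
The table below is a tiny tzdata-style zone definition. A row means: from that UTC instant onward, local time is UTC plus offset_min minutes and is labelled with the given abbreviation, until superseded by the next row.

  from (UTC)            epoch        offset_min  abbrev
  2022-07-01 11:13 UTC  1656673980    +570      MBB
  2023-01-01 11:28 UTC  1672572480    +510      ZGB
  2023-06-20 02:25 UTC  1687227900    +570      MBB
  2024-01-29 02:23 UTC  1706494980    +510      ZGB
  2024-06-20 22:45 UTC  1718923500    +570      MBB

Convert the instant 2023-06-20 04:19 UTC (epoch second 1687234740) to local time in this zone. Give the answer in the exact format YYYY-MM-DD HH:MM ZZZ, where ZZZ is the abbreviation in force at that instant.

2023-06-20 13:49 MBB

Query: 2023-06-20 04:19 UTC
Rule 3/5 (MBB, +09:30): 2023-06-20 02:25 UTC ≤ query < 2024-01-29 02:23 UTC
4·60 + 19 + 570 = 829 min
829 = 0·1440 + 829; 829 = 13·60 + 49 → 13:49, same day
→ 2023-06-20 13:49 MBB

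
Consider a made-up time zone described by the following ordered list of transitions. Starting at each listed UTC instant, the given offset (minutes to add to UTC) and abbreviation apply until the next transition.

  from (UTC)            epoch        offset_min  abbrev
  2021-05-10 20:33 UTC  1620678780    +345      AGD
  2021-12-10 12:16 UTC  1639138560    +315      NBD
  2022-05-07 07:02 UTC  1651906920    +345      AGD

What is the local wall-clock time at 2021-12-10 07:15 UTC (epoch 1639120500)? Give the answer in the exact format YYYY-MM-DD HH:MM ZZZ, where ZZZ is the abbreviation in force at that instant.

2021-12-10 13:00 AGD

Query: 2021-12-10 07:15 UTC
Rule 1/3 (AGD, +05:45): 2021-05-10 20:33 UTC ≤ query < 2021-12-10 12:16 UTC
7·60 + 15 + 345 = 780 min
780 = 0·1440 + 780; 780 = 13·60 + 0 → 13:00, same day
→ 2021-12-10 13:00 AGD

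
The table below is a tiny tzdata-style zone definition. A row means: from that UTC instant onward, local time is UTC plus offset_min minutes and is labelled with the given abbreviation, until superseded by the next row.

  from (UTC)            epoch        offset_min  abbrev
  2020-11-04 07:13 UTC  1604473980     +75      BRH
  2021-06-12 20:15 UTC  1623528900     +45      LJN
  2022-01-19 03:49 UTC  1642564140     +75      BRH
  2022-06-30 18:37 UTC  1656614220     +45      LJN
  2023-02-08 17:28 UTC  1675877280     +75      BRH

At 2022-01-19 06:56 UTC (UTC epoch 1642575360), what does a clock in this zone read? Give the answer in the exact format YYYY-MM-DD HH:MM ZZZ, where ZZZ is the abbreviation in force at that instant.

2022-01-19 08:11 BRH

Query: 2022-01-19 06:56 UTC
Rule 3/5 (BRH, +01:15): 2022-01-19 03:49 UTC ≤ query < 2022-06-30 18:37 UTC
6·60 + 56 + 75 = 491 min
491 = 0·1440 + 491; 491 = 8·60 + 11 → 08:11, same day
→ 2022-01-19 08:11 BRH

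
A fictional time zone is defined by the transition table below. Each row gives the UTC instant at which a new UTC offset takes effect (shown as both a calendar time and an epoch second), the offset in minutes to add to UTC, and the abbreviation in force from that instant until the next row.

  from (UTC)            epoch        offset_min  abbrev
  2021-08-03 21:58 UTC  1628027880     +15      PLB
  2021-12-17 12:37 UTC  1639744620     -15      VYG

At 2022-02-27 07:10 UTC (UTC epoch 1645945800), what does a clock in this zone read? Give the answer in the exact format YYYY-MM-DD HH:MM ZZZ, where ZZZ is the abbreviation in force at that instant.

2022-02-27 06:55 VYG

Query: 2022-02-27 07:10 UTC
Rule 2/2 (VYG, -00:15): 2021-12-17 12:37 UTC ≤ query < +∞
7·60 + 10 - 15 = 415 min
415 = 0·1440 + 415; 415 = 6·60 + 55 → 06:55, same day
→ 2022-02-27 06:55 VYG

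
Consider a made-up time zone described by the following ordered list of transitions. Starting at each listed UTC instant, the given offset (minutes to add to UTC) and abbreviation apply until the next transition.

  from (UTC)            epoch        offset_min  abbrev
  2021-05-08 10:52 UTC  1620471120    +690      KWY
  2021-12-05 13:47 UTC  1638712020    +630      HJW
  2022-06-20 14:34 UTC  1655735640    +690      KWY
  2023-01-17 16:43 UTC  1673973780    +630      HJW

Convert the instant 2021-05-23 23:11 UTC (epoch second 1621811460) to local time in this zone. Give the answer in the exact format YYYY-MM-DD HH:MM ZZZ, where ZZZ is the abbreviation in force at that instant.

2021-05-24 10:41 KWY

Query: 2021-05-23 23:11 UTC
Rule 1/4 (KWY, +11:30): 2021-05-08 10:52 UTC ≤ query < 2021-12-05 13:47 UTC
23·60 + 11 + 690 = 2081 min
2081 = 1·1440 + 641; 641 = 10·60 + 41 → 10:41, 2021-05-23 + 1 day = 2021-05-24
→ 2021-05-24 10:41 KWY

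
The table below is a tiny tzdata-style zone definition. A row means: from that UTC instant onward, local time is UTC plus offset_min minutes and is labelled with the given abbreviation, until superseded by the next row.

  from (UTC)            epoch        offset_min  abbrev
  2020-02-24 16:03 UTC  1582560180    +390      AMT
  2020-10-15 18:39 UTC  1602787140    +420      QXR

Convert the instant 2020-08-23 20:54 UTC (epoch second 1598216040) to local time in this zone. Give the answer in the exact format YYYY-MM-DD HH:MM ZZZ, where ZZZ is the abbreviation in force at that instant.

Query: 2020-08-23 20:54 UTC
Rule 1/2 (AMT, +06:30): 2020-02-24 16:03 UTC ≤ query < 2020-10-15 18:39 UTC
20·60 + 54 + 390 = 1644 min
1644 = 1·1440 + 204; 204 = 3·60 + 24 → 03:24, 2020-08-23 + 1 day = 2020-08-24
→ 2020-08-24 03:24 AMT

2020-08-24 03:24 AMT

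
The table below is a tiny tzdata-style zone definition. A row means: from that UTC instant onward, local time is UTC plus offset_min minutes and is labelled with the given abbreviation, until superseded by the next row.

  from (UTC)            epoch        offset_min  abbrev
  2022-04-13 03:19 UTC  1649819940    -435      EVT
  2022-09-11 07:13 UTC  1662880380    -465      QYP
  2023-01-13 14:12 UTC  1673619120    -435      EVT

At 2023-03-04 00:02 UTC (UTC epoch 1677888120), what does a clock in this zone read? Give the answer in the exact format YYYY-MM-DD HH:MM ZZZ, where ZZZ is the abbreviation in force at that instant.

Query: 2023-03-04 00:02 UTC
Rule 3/3 (EVT, -07:15): 2023-01-13 14:12 UTC ≤ query < +∞
0·60 + 2 - 435 = -433 min
-433 = -1·1440 + 1007; 1007 = 16·60 + 47 → 16:47, 2023-03-04 - 1 day = 2023-03-03
→ 2023-03-03 16:47 EVT

2023-03-03 16:47 EVT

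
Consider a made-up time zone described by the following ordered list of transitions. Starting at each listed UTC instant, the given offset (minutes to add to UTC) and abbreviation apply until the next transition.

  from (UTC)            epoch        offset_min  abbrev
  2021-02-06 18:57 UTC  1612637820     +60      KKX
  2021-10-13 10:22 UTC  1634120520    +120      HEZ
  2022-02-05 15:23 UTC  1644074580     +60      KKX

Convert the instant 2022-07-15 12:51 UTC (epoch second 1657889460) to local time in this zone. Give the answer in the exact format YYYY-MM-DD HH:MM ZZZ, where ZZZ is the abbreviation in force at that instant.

2022-07-15 13:51 KKX

Query: 2022-07-15 12:51 UTC
Rule 3/3 (KKX, +01:00): 2022-02-05 15:23 UTC ≤ query < +∞
12·60 + 51 + 60 = 831 min
831 = 0·1440 + 831; 831 = 13·60 + 51 → 13:51, same day
→ 2022-07-15 13:51 KKX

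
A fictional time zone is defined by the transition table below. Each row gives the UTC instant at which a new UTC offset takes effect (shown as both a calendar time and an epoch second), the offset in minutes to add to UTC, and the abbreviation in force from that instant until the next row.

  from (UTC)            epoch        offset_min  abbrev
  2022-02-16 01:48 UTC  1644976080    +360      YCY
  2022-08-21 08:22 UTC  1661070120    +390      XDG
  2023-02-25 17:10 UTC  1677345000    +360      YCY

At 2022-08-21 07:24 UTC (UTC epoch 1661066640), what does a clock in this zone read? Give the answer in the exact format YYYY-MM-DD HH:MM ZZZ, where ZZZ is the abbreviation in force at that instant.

Query: 2022-08-21 07:24 UTC
Rule 1/3 (YCY, +06:00): 2022-02-16 01:48 UTC ≤ query < 2022-08-21 08:22 UTC
7·60 + 24 + 360 = 804 min
804 = 0·1440 + 804; 804 = 13·60 + 24 → 13:24, same day
→ 2022-08-21 13:24 YCY

2022-08-21 13:24 YCY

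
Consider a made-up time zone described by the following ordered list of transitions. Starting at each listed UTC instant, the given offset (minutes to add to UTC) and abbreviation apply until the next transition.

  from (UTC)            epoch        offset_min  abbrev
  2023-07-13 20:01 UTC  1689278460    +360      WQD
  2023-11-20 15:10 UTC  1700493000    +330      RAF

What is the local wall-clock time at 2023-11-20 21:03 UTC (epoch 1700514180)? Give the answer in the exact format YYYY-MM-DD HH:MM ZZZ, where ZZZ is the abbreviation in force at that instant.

Query: 2023-11-20 21:03 UTC
Rule 2/2 (RAF, +05:30): 2023-11-20 15:10 UTC ≤ query < +∞
21·60 + 3 + 330 = 1593 min
1593 = 1·1440 + 153; 153 = 2·60 + 33 → 02:33, 2023-11-20 + 1 day = 2023-11-21
→ 2023-11-21 02:33 RAF

2023-11-21 02:33 RAF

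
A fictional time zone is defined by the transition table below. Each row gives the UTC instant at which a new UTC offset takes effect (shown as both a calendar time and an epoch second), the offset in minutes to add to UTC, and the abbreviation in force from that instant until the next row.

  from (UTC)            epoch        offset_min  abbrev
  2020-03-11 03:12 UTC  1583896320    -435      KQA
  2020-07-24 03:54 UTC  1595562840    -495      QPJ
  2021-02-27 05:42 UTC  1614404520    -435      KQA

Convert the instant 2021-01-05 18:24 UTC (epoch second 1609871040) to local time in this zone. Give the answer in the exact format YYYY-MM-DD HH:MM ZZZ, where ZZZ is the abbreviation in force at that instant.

2021-01-05 10:09 QPJ

Query: 2021-01-05 18:24 UTC
Rule 2/3 (QPJ, -08:15): 2020-07-24 03:54 UTC ≤ query < 2021-02-27 05:42 UTC
18·60 + 24 - 495 = 609 min
609 = 0·1440 + 609; 609 = 10·60 + 9 → 10:09, same day
→ 2021-01-05 10:09 QPJ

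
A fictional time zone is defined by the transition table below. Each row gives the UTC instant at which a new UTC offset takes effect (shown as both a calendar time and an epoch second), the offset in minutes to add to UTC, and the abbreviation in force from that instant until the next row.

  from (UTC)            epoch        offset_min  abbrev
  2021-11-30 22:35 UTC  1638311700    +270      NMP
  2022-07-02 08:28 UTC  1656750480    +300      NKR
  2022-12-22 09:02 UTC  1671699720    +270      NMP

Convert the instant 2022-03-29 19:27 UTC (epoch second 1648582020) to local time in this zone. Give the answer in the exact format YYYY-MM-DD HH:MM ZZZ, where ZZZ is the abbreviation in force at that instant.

2022-03-29 23:57 NMP

Query: 2022-03-29 19:27 UTC
Rule 1/3 (NMP, +04:30): 2021-11-30 22:35 UTC ≤ query < 2022-07-02 08:28 UTC
19·60 + 27 + 270 = 1437 min
1437 = 0·1440 + 1437; 1437 = 23·60 + 57 → 23:57, same day
→ 2022-03-29 23:57 NMP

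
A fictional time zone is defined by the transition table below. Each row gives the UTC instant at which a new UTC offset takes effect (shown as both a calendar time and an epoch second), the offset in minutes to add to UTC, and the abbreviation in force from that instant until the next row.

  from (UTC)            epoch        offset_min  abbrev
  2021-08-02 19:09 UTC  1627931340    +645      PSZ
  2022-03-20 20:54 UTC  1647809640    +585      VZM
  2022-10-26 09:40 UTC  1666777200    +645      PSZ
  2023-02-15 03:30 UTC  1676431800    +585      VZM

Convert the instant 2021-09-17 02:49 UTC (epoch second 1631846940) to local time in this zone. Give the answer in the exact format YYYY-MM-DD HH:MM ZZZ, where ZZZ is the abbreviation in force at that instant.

2021-09-17 13:34 PSZ

Query: 2021-09-17 02:49 UTC
Rule 1/4 (PSZ, +10:45): 2021-08-02 19:09 UTC ≤ query < 2022-03-20 20:54 UTC
2·60 + 49 + 645 = 814 min
814 = 0·1440 + 814; 814 = 13·60 + 34 → 13:34, same day
→ 2021-09-17 13:34 PSZ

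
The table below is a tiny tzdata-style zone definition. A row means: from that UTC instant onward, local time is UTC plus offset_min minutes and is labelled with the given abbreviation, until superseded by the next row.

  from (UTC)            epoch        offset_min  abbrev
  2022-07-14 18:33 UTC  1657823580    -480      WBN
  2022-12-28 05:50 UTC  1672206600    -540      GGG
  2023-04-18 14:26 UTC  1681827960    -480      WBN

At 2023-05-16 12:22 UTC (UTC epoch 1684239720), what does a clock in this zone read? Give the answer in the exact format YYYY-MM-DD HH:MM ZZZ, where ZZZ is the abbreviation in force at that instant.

Query: 2023-05-16 12:22 UTC
Rule 3/3 (WBN, -08:00): 2023-04-18 14:26 UTC ≤ query < +∞
12·60 + 22 - 480 = 262 min
262 = 0·1440 + 262; 262 = 4·60 + 22 → 04:22, same day
→ 2023-05-16 04:22 WBN

2023-05-16 04:22 WBN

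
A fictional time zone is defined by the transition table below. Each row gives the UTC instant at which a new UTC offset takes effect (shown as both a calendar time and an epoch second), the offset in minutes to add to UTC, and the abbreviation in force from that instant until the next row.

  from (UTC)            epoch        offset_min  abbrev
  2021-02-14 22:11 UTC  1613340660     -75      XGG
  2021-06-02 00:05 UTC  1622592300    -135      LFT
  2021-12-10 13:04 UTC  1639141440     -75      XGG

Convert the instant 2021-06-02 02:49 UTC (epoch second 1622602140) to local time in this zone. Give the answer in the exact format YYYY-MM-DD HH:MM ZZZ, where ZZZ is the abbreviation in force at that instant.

Query: 2021-06-02 02:49 UTC
Rule 2/3 (LFT, -02:15): 2021-06-02 00:05 UTC ≤ query < 2021-12-10 13:04 UTC
2·60 + 49 - 135 = 34 min
34 = 0·1440 + 34; 34 = 0·60 + 34 → 00:34, same day
→ 2021-06-02 00:34 LFT

2021-06-02 00:34 LFT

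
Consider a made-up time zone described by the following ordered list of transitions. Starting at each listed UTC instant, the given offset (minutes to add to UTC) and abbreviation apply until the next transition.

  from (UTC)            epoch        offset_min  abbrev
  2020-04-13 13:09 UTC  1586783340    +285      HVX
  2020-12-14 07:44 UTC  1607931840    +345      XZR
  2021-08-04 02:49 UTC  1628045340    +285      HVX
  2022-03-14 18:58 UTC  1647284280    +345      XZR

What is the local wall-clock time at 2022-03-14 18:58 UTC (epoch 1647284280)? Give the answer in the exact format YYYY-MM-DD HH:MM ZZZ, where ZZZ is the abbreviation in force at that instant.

Query: 2022-03-14 18:58 UTC
Rule 4/4 (XZR, +05:45): 2022-03-14 18:58 UTC ≤ query < +∞
18·60 + 58 + 345 = 1483 min
1483 = 1·1440 + 43; 43 = 0·60 + 43 → 00:43, 2022-03-14 + 1 day = 2022-03-15
→ 2022-03-15 00:43 XZR

2022-03-15 00:43 XZR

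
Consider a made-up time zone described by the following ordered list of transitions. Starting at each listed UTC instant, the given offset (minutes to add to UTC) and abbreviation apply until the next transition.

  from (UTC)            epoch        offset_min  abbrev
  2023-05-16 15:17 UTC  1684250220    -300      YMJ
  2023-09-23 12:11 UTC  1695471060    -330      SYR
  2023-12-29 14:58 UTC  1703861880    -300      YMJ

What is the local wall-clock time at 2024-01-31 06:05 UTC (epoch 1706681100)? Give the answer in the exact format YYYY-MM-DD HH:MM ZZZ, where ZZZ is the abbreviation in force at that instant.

2024-01-31 01:05 YMJ

Query: 2024-01-31 06:05 UTC
Rule 3/3 (YMJ, -05:00): 2023-12-29 14:58 UTC ≤ query < +∞
6·60 + 5 - 300 = 65 min
65 = 0·1440 + 65; 65 = 1·60 + 5 → 01:05, same day
→ 2024-01-31 01:05 YMJ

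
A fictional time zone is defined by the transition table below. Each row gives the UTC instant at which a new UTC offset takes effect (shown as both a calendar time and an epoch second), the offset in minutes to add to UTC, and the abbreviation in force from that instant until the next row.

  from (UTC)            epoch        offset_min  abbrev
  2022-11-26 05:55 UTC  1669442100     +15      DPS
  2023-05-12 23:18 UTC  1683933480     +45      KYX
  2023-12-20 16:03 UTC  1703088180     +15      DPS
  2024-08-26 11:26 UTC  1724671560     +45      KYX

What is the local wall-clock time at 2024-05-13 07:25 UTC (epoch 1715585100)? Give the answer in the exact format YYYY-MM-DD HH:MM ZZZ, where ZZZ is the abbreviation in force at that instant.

2024-05-13 07:40 DPS

Query: 2024-05-13 07:25 UTC
Rule 3/4 (DPS, +00:15): 2023-12-20 16:03 UTC ≤ query < 2024-08-26 11:26 UTC
7·60 + 25 + 15 = 460 min
460 = 0·1440 + 460; 460 = 7·60 + 40 → 07:40, same day
→ 2024-05-13 07:40 DPS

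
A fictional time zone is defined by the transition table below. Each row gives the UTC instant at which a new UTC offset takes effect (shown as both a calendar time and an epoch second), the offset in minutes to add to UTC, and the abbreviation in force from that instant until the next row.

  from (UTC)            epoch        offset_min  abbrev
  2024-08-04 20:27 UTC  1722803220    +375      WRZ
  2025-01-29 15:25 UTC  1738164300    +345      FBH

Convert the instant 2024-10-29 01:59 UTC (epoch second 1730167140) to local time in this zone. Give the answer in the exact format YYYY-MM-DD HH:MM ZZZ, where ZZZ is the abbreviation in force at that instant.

Query: 2024-10-29 01:59 UTC
Rule 1/2 (WRZ, +06:15): 2024-08-04 20:27 UTC ≤ query < 2025-01-29 15:25 UTC
1·60 + 59 + 375 = 494 min
494 = 0·1440 + 494; 494 = 8·60 + 14 → 08:14, same day
→ 2024-10-29 08:14 WRZ

2024-10-29 08:14 WRZ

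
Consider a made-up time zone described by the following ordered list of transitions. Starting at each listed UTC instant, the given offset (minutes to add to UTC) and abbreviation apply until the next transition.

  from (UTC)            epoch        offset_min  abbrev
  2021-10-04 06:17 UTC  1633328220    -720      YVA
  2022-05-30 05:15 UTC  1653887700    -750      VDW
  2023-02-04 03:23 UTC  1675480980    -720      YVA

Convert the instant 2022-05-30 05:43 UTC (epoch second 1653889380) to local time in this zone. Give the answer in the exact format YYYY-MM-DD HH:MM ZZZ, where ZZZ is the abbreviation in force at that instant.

2022-05-29 17:13 VDW

Query: 2022-05-30 05:43 UTC
Rule 2/3 (VDW, -12:30): 2022-05-30 05:15 UTC ≤ query < 2023-02-04 03:23 UTC
5·60 + 43 - 750 = -407 min
-407 = -1·1440 + 1033; 1033 = 17·60 + 13 → 17:13, 2022-05-30 - 1 day = 2022-05-29
→ 2022-05-29 17:13 VDW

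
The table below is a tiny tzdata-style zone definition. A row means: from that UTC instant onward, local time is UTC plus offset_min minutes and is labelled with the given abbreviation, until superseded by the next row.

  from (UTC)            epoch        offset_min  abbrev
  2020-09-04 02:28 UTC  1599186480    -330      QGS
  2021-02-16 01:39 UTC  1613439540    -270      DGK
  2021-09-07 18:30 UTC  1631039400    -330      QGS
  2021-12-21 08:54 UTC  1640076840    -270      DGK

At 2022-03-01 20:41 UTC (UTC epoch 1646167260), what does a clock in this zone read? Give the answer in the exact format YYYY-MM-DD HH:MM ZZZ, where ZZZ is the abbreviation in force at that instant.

Query: 2022-03-01 20:41 UTC
Rule 4/4 (DGK, -04:30): 2021-12-21 08:54 UTC ≤ query < +∞
20·60 + 41 - 270 = 971 min
971 = 0·1440 + 971; 971 = 16·60 + 11 → 16:11, same day
→ 2022-03-01 16:11 DGK

2022-03-01 16:11 DGK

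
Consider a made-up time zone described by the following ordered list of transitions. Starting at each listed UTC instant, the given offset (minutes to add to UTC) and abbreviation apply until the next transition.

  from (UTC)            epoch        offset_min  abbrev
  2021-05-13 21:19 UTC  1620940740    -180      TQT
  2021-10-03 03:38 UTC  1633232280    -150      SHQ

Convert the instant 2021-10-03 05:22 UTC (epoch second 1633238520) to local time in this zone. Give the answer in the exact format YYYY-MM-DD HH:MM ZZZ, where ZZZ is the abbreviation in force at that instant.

Query: 2021-10-03 05:22 UTC
Rule 2/2 (SHQ, -02:30): 2021-10-03 03:38 UTC ≤ query < +∞
5·60 + 22 - 150 = 172 min
172 = 0·1440 + 172; 172 = 2·60 + 52 → 02:52, same day
→ 2021-10-03 02:52 SHQ

2021-10-03 02:52 SHQ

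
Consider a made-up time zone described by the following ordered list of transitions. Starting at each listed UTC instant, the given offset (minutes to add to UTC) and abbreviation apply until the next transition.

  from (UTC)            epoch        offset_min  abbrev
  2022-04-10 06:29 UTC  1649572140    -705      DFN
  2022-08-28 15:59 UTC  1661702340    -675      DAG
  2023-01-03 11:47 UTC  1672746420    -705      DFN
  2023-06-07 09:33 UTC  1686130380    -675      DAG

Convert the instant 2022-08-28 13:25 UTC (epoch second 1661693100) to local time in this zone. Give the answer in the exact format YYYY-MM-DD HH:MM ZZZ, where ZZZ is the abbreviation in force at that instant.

Query: 2022-08-28 13:25 UTC
Rule 1/4 (DFN, -11:45): 2022-04-10 06:29 UTC ≤ query < 2022-08-28 15:59 UTC
13·60 + 25 - 705 = 100 min
100 = 0·1440 + 100; 100 = 1·60 + 40 → 01:40, same day
→ 2022-08-28 01:40 DFN

2022-08-28 01:40 DFN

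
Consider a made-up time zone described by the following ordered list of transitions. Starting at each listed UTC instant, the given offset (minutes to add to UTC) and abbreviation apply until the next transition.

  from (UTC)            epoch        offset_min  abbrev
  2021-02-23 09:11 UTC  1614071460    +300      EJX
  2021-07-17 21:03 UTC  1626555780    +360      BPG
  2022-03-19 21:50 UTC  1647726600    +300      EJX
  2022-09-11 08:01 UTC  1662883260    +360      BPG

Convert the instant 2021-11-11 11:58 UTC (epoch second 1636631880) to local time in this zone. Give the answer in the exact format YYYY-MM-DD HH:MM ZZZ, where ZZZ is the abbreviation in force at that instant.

2021-11-11 17:58 BPG

Query: 2021-11-11 11:58 UTC
Rule 2/4 (BPG, +06:00): 2021-07-17 21:03 UTC ≤ query < 2022-03-19 21:50 UTC
11·60 + 58 + 360 = 1078 min
1078 = 0·1440 + 1078; 1078 = 17·60 + 58 → 17:58, same day
→ 2021-11-11 17:58 BPG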